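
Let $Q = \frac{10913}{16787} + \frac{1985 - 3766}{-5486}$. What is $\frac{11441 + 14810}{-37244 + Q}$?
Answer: $- \frac{185965076614}{263833836711} \approx -0.70486$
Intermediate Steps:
$Q = \frac{6905105}{7084114}$ ($Q = 10913 \cdot \frac{1}{16787} + \left(1985 - 3766\right) \left(- \frac{1}{5486}\right) = \frac{10913}{16787} - - \frac{137}{422} = \frac{10913}{16787} + \frac{137}{422} = \frac{6905105}{7084114} \approx 0.97473$)
$\frac{11441 + 14810}{-37244 + Q} = \frac{11441 + 14810}{-37244 + \frac{6905105}{7084114}} = \frac{26251}{- \frac{263833836711}{7084114}} = 26251 \left(- \frac{7084114}{263833836711}\right) = - \frac{185965076614}{263833836711}$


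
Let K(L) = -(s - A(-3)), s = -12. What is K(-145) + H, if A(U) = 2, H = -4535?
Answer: -4521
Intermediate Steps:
K(L) = 14 (K(L) = -(-12 - 1*2) = -(-12 - 2) = -1*(-14) = 14)
K(-145) + H = 14 - 4535 = -4521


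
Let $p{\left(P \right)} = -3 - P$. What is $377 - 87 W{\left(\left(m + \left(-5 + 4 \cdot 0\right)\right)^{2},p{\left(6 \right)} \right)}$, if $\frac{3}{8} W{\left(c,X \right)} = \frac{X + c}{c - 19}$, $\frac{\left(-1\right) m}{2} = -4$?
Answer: $377$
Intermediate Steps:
$m = 8$ ($m = \left(-2\right) \left(-4\right) = 8$)
$W{\left(c,X \right)} = \frac{8 \left(X + c\right)}{3 \left(-19 + c\right)}$ ($W{\left(c,X \right)} = \frac{8 \frac{X + c}{c - 19}}{3} = \frac{8 \frac{X + c}{-19 + c}}{3} = \frac{8 \left(X + c\right)}{3 \left(-19 + c\right)}$)
$377 - 87 W{\left(\left(m + \left(-5 + 4 \cdot 0\right)\right)^{2},p{\left(6 \right)} \right)} = 377 - 87 \frac{8 \left(\left(-3 - 6\right) + \left(8 + \left(-5 + 4 \cdot 0\right)\right)^{2}\right)}{3 \left(-19 + \left(8 + \left(-5 + 4 \cdot 0\right)\right)^{2}\right)} = 377 - 87 \frac{8 \left(\left(-3 - 6\right) + \left(8 + \left(-5 + 0\right)\right)^{2}\right)}{3 \left(-19 + \left(8 + \left(-5 + 0\right)\right)^{2}\right)} = 377 - 87 \frac{8 \left(-9 + \left(8 - 5\right)^{2}\right)}{3 \left(-19 + \left(8 - 5\right)^{2}\right)} = 377 - 87 \frac{8 \left(-9 + 3^{2}\right)}{3 \left(-19 + 3^{2}\right)} = 377 - 87 \frac{8 \left(-9 + 9\right)}{3 \left(-19 + 9\right)} = 377 - 87 \cdot \frac{8}{3} \frac{1}{-10} \cdot 0 = 377 - 87 \cdot \frac{8}{3} \left(- \frac{1}{10}\right) 0 = 377 - 0 = 377 + 0 = 377$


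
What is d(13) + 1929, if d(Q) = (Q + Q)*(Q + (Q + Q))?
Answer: 2943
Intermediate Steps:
d(Q) = 6*Q² (d(Q) = (2*Q)*(Q + 2*Q) = (2*Q)*(3*Q) = 6*Q²)
d(13) + 1929 = 6*13² + 1929 = 6*169 + 1929 = 1014 + 1929 = 2943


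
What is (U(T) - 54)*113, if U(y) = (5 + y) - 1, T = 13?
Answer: -4181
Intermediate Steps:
U(y) = 4 + y
(U(T) - 54)*113 = ((4 + 13) - 54)*113 = (17 - 54)*113 = -37*113 = -4181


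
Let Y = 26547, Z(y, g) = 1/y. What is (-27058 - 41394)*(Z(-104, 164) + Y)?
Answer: -47247059231/26 ≈ -1.8172e+9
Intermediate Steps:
(-27058 - 41394)*(Z(-104, 164) + Y) = (-27058 - 41394)*(1/(-104) + 26547) = -68452*(-1/104 + 26547) = -68452*2760887/104 = -47247059231/26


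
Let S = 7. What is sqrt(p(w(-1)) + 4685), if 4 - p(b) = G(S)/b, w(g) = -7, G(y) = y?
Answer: sqrt(4690) ≈ 68.484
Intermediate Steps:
p(b) = 4 - 7/b
sqrt(p(w(-1)) + 4685) = sqrt((4 - 7/(-7)) + 4685) = sqrt((4 - 7*(-1/7)) + 4685) = sqrt((4 + 1) + 4685) = sqrt(5 + 4685) = sqrt(4690)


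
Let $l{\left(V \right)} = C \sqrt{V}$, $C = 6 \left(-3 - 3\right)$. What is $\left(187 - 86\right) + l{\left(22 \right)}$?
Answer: $101 - 36 \sqrt{22} \approx -67.855$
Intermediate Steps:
$C = -36$ ($C = 6 \left(-6\right) = -36$)
$l{\left(V \right)} = - 36 \sqrt{V}$
$\left(187 - 86\right) + l{\left(22 \right)} = \left(187 - 86\right) - 36 \sqrt{22} = 101 - 36 \sqrt{22}$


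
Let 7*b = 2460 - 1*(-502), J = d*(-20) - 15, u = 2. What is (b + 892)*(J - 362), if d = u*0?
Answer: -3470662/7 ≈ -4.9581e+5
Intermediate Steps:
d = 0 (d = 2*0 = 0)
J = -15 (J = 0*(-20) - 15 = 0 - 15 = -15)
b = 2962/7 (b = (2460 - 1*(-502))/7 = (2460 + 502)/7 = (⅐)*2962 = 2962/7 ≈ 423.14)
(b + 892)*(J - 362) = (2962/7 + 892)*(-15 - 362) = (9206/7)*(-377) = -3470662/7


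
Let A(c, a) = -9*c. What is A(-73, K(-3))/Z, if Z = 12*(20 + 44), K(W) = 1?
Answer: 219/256 ≈ 0.85547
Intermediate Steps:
Z = 768 (Z = 12*64 = 768)
A(-73, K(-3))/Z = -9*(-73)/768 = 657*(1/768) = 219/256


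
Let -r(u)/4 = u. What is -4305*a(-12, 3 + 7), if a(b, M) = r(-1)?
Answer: -17220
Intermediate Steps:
r(u) = -4*u
a(b, M) = 4 (a(b, M) = -4*(-1) = 4)
-4305*a(-12, 3 + 7) = -4305*4 = -17220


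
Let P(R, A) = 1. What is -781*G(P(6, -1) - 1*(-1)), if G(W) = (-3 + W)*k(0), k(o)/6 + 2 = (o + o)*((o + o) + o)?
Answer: -9372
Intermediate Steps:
k(o) = -12 + 36*o**2 (k(o) = -12 + 6*((o + o)*((o + o) + o)) = -12 + 6*((2*o)*(2*o + o)) = -12 + 6*((2*o)*(3*o)) = -12 + 6*(6*o**2) = -12 + 36*o**2)
G(W) = 36 - 12*W (G(W) = (-3 + W)*(-12 + 36*0**2) = (-3 + W)*(-12 + 36*0) = (-3 + W)*(-12 + 0) = (-3 + W)*(-12) = 36 - 12*W)
-781*G(P(6, -1) - 1*(-1)) = -781*(36 - 12*(1 - 1*(-1))) = -781*(36 - 12*(1 + 1)) = -781*(36 - 12*2) = -781*(36 - 24) = -781*12 = -9372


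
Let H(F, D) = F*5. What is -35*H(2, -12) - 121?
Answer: -471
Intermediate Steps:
H(F, D) = 5*F
-35*H(2, -12) - 121 = -175*2 - 121 = -35*10 - 121 = -350 - 121 = -471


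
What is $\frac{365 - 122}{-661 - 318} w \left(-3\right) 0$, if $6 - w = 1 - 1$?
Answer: $0$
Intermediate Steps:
$w = 6$ ($w = 6 - \left(1 - 1\right) = 6 - 0 = 6 + 0 = 6$)
$\frac{365 - 122}{-661 - 318} w \left(-3\right) 0 = \frac{365 - 122}{-661 - 318} \cdot 6 \left(-3\right) 0 = \frac{243}{-979} \left(\left(-18\right) 0\right) = 243 \left(- \frac{1}{979}\right) 0 = \left(- \frac{243}{979}\right) 0 = 0$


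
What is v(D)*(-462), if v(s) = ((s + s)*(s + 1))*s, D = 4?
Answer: -73920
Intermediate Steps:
v(s) = 2*s²*(1 + s) (v(s) = ((2*s)*(1 + s))*s = (2*s*(1 + s))*s = 2*s²*(1 + s))
v(D)*(-462) = (2*4²*(1 + 4))*(-462) = (2*16*5)*(-462) = 160*(-462) = -73920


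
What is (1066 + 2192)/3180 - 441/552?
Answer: 11001/48760 ≈ 0.22562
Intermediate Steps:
(1066 + 2192)/3180 - 441/552 = 3258*(1/3180) - 441*1/552 = 543/530 - 147/184 = 11001/48760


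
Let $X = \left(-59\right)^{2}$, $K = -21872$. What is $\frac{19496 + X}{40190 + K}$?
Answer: $\frac{7659}{6106} \approx 1.2543$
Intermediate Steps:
$X = 3481$
$\frac{19496 + X}{40190 + K} = \frac{19496 + 3481}{40190 - 21872} = \frac{22977}{18318} = 22977 \cdot \frac{1}{18318} = \frac{7659}{6106}$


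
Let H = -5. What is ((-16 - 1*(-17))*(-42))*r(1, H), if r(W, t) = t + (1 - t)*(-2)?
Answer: 714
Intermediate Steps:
r(W, t) = -2 + 3*t (r(W, t) = t + (-2 + 2*t) = -2 + 3*t)
((-16 - 1*(-17))*(-42))*r(1, H) = ((-16 - 1*(-17))*(-42))*(-2 + 3*(-5)) = ((-16 + 17)*(-42))*(-2 - 15) = (1*(-42))*(-17) = -42*(-17) = 714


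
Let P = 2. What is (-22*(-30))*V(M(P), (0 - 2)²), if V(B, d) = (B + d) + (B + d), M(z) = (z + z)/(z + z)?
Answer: 6600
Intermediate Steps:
M(z) = 1 (M(z) = (2*z)/((2*z)) = (2*z)*(1/(2*z)) = 1)
V(B, d) = 2*B + 2*d
(-22*(-30))*V(M(P), (0 - 2)²) = (-22*(-30))*(2*1 + 2*(0 - 2)²) = 660*(2 + 2*(-2)²) = 660*(2 + 2*4) = 660*(2 + 8) = 660*10 = 6600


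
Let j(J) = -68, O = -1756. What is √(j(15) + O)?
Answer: 4*I*√114 ≈ 42.708*I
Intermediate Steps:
√(j(15) + O) = √(-68 - 1756) = √(-1824) = 4*I*√114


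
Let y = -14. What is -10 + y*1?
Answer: -24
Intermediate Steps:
-10 + y*1 = -10 - 14*1 = -10 - 14 = -24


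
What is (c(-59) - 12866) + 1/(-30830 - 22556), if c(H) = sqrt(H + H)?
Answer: -686864277/53386 + I*sqrt(118) ≈ -12866.0 + 10.863*I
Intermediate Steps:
c(H) = sqrt(2)*sqrt(H) (c(H) = sqrt(2*H) = sqrt(2)*sqrt(H))
(c(-59) - 12866) + 1/(-30830 - 22556) = (sqrt(2)*sqrt(-59) - 12866) + 1/(-30830 - 22556) = (sqrt(2)*(I*sqrt(59)) - 12866) + 1/(-53386) = (I*sqrt(118) - 12866) - 1/53386 = (-12866 + I*sqrt(118)) - 1/53386 = -686864277/53386 + I*sqrt(118)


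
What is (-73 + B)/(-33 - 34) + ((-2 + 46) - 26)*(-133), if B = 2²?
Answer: -160329/67 ≈ -2393.0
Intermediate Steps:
B = 4
(-73 + B)/(-33 - 34) + ((-2 + 46) - 26)*(-133) = (-73 + 4)/(-33 - 34) + ((-2 + 46) - 26)*(-133) = -69/(-67) + (44 - 26)*(-133) = -69*(-1/67) + 18*(-133) = 69/67 - 2394 = -160329/67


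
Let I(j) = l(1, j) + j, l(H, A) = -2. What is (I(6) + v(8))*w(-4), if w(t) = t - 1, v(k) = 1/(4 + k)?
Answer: -245/12 ≈ -20.417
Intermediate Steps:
I(j) = -2 + j
w(t) = -1 + t
(I(6) + v(8))*w(-4) = ((-2 + 6) + 1/(4 + 8))*(-1 - 4) = (4 + 1/12)*(-5) = (49/12)*(-5) = -245/12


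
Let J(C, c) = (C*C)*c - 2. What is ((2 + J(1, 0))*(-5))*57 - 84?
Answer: -84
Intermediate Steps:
J(C, c) = -2 + c*C² (J(C, c) = C²*c - 2 = c*C² - 2 = -2 + c*C²)
((2 + J(1, 0))*(-5))*57 - 84 = ((2 + (-2 + 0*1²))*(-5))*57 - 84 = ((2 + (-2 + 0*1))*(-5))*57 - 84 = ((2 + (-2 + 0))*(-5))*57 - 84 = ((2 - 2)*(-5))*57 - 84 = (0*(-5))*57 - 84 = 0*57 - 84 = 0 - 84 = -84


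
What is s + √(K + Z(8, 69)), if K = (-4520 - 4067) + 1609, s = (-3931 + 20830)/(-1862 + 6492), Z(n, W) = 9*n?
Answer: 16899/4630 + I*√6906 ≈ 3.6499 + 83.102*I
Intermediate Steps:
s = 16899/4630 ≈ 3.6499
K = -6978 (K = -8587 + 1609 = -6978)
s + √(K + Z(8, 69)) = 16899/4630 + √(-6978 + 9*8) = 16899/4630 + √(-6978 + 72) = 16899/4630 + √(-6906) = 16899/4630 + I*√6906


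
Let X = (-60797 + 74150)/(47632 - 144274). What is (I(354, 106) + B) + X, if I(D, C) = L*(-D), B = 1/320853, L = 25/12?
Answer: -97746121913/132512289 ≈ -737.64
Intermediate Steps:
L = 25/12 (L = 25*(1/12) = 25/12 ≈ 2.0833)
B = 1/320853 ≈ 3.1167e-6
I(D, C) = -25*D/12 (I(D, C) = 25*(-D)/12 = -25*D/12)
X = -4451/32214 (X = 13353/(-96642) = 13353*(-1/96642) = -4451/32214 ≈ -0.13817)
(I(354, 106) + B) + X = (-25/12*354 + 1/320853) - 4451/32214 = (-1475/2 + 1/320853) - 4451/32214 = -473258173/641706 - 4451/32214 = -97746121913/132512289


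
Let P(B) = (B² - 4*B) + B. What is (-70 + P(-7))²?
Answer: 0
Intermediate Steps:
P(B) = B² - 3*B
(-70 + P(-7))² = (-70 - 7*(-3 - 7))² = (-70 - 7*(-10))² = (-70 + 70)² = 0² = 0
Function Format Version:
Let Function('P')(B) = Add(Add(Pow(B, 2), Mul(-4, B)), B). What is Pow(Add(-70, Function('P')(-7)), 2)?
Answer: 0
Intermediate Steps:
Function('P')(B) = Add(Pow(B, 2), Mul(-3, B))
Pow(Add(-70, Function('P')(-7)), 2) = Pow(Add(-70, Mul(-7, Add(-3, -7))), 2) = Pow(Add(-70, Mul(-7, -10)), 2) = Pow(Add(-70, 70), 2) = Pow(0, 2) = 0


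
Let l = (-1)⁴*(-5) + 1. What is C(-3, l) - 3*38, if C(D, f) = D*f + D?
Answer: -105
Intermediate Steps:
l = -4 (l = 1*(-5) + 1 = -5 + 1 = -4)
C(D, f) = D + D*f
C(-3, l) - 3*38 = -3*(1 - 4) - 3*38 = -3*(-3) - 114 = 9 - 114 = -105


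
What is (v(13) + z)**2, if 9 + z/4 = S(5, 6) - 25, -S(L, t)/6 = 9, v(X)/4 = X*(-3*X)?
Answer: 5664400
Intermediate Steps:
v(X) = -12*X**2 (v(X) = 4*(X*(-3*X)) = 4*(-3*X**2) = -12*X**2)
S(L, t) = -54 (S(L, t) = -6*9 = -54)
z = -352 (z = -36 + 4*(-54 - 25) = -36 + 4*(-79) = -36 - 316 = -352)
(v(13) + z)**2 = (-12*13**2 - 352)**2 = (-12*169 - 352)**2 = (-2028 - 352)**2 = (-2380)**2 = 5664400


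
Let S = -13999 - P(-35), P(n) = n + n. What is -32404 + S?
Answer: -46333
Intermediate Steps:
P(n) = 2*n
S = -13929 (S = -13999 - 2*(-35) = -13999 - 1*(-70) = -13999 + 70 = -13929)
-32404 + S = -32404 - 13929 = -46333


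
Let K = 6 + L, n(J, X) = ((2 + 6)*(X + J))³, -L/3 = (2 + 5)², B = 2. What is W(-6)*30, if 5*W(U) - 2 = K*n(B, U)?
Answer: 27721740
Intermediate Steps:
L = -147 (L = -3*(2 + 5)² = -3*7² = -3*49 = -147)
n(J, X) = (8*J + 8*X)³ (n(J, X) = (8*(J + X))³ = (8*J + 8*X)³)
K = -141 (K = 6 - 147 = -141)
W(U) = ⅖ - 72192*(2 + U)³/5 (W(U) = ⅖ + (-72192*(2 + U)³)/5 = ⅖ - 72192*(2 + U)³/5)
W(-6)*30 = (⅖ - 72192*(2 - 6)³/5)*30 = (⅖ - 72192/5*(-4)³)*30 = (⅖ - 72192/5*(-64))*30 = (⅖ + 4620288/5)*30 = 924058*30 = 27721740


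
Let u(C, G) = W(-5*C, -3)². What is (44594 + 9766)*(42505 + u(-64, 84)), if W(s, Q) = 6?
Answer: 2312528760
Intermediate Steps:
u(C, G) = 36 (u(C, G) = 6² = 36)
(44594 + 9766)*(42505 + u(-64, 84)) = (44594 + 9766)*(42505 + 36) = 54360*42541 = 2312528760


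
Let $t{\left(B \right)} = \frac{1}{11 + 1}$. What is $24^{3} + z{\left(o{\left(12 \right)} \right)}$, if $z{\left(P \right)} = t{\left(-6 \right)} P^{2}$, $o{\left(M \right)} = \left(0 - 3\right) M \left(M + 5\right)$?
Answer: $45036$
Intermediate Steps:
$t{\left(B \right)} = \frac{1}{12}$
$o{\left(M \right)} = - 3 M \left(5 + M\right)$
$z{\left(P \right)} = \frac{P^{2}}{12}$
$24^{3} + z{\left(o{\left(12 \right)} \right)} = 24^{3} + \frac{\left(\left(-3\right) 12 \left(5 + 12\right)\right)^{2}}{12} = 13824 + \frac{\left(\left(-3\right) 12 \cdot 17\right)^{2}}{12} = 13824 + \frac{\left(-612\right)^{2}}{12} = 13824 + \frac{1}{12} \cdot 374544 = 13824 + 31212 = 45036$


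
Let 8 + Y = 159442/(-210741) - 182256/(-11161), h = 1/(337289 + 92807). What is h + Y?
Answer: 7661146329424397/1011620329138896 ≈ 7.5731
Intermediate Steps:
h = 1/430096 ≈ 2.3251e-6
Y = 17812637126/2352080301 (Y = -8 + (159442/(-210741) - 182256/(-11161)) = -8 + (159442*(-1/210741) - 182256*(-1/11161)) = -8 + (-159442/210741 + 182256/11161) = -8 + 36629279534/2352080301 = 17812637126/2352080301 ≈ 7.5731)
h + Y = 1/430096 + 17812637126/2352080301 = 7661146329424397/1011620329138896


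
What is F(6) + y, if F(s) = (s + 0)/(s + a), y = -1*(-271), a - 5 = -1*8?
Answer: 273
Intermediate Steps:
a = -3 (a = 5 - 1*8 = 5 - 8 = -3)
y = 271
F(s) = s/(-3 + s) (F(s) = (s + 0)/(s - 3) = s/(-3 + s))
F(6) + y = 6/(-3 + 6) + 271 = 6/3 + 271 = 6*(⅓) + 271 = 2 + 271 = 273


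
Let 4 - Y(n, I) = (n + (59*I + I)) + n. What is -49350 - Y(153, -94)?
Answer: -54688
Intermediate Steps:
Y(n, I) = 4 - 60*I - 2*n (Y(n, I) = 4 - ((n + (59*I + I)) + n) = 4 - ((n + 60*I) + n) = 4 - (2*n + 60*I) = 4 + (-60*I - 2*n) = 4 - 60*I - 2*n)
-49350 - Y(153, -94) = -49350 - (4 - 60*(-94) - 2*153) = -49350 - (4 + 5640 - 306) = -49350 - 1*5338 = -49350 - 5338 = -54688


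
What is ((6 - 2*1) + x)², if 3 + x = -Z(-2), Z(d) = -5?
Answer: 36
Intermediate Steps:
x = 2 (x = -3 - 1*(-5) = -3 + 5 = 2)
((6 - 2*1) + x)² = ((6 - 2*1) + 2)² = ((6 - 2) + 2)² = (4 + 2)² = 6² = 36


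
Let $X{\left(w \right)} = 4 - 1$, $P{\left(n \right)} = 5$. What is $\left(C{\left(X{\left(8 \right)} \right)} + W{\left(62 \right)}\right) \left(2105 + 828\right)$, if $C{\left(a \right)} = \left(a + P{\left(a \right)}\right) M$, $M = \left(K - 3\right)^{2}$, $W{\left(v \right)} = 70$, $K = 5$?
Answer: $299166$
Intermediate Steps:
$X{\left(w \right)} = 3$ ($X{\left(w \right)} = 4 - 1 = 3$)
$M = 4$ ($M = \left(5 - 3\right)^{2} = 2^{2} = 4$)
$C{\left(a \right)} = 20 + 4 a$ ($C{\left(a \right)} = \left(a + 5\right) 4 = \left(5 + a\right) 4 = 20 + 4 a$)
$\left(C{\left(X{\left(8 \right)} \right)} + W{\left(62 \right)}\right) \left(2105 + 828\right) = \left(\left(20 + 4 \cdot 3\right) + 70\right) \left(2105 + 828\right) = \left(\left(20 + 12\right) + 70\right) 2933 = \left(32 + 70\right) 2933 = 102 \cdot 2933 = 299166$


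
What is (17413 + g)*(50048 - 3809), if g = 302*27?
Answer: 1182192513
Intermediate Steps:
g = 8154
(17413 + g)*(50048 - 3809) = (17413 + 8154)*(50048 - 3809) = 25567*46239 = 1182192513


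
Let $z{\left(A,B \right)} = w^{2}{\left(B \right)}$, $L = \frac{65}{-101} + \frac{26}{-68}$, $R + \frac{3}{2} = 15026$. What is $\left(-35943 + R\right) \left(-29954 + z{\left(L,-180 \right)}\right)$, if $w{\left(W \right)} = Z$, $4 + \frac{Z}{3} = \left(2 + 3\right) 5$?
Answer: $\frac{1087134445}{2} \approx 5.4357 \cdot 10^{8}$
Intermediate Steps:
$R = \frac{30049}{2}$ ($R = - \frac{3}{2} + 15026 = \frac{30049}{2} \approx 15025.0$)
$L = - \frac{3523}{3434}$ ($L = 65 \left(- \frac{1}{101}\right) + 26 \left(- \frac{1}{68}\right) = - \frac{65}{101} - \frac{13}{34} = - \frac{3523}{3434} \approx -1.0259$)
$Z = 63$ ($Z = -12 + 3 \left(2 + 3\right) 5 = -12 + 3 \cdot 5 \cdot 5 = -12 + 3 \cdot 25 = -12 + 75 = 63$)
$w{\left(W \right)} = 63$
$z{\left(A,B \right)} = 3969$ ($z{\left(A,B \right)} = 63^{2} = 3969$)
$\left(-35943 + R\right) \left(-29954 + z{\left(L,-180 \right)}\right) = \left(-35943 + \frac{30049}{2}\right) \left(-29954 + 3969\right) = \left(- \frac{41837}{2}\right) \left(-25985\right) = \frac{1087134445}{2}$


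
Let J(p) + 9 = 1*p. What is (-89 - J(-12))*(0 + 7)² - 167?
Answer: -3499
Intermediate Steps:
J(p) = -9 + p (J(p) = -9 + 1*p = -9 + p)
(-89 - J(-12))*(0 + 7)² - 167 = (-89 - (-9 - 12))*(0 + 7)² - 167 = (-89 - 1*(-21))*7² - 167 = (-89 + 21)*49 - 167 = -68*49 - 167 = -3332 - 167 = -3499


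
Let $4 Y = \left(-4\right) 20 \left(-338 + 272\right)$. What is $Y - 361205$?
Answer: $-359885$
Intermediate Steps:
$Y = 1320$ ($Y = \frac{\left(-4\right) 20 \left(-338 + 272\right)}{4} = \frac{\left(-80\right) \left(-66\right)}{4} = \frac{1}{4} \cdot 5280 = 1320$)
$Y - 361205 = 1320 - 361205 = -359885$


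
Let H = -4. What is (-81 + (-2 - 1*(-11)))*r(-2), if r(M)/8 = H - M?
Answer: 1152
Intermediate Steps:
r(M) = -32 - 8*M (r(M) = 8*(-4 - M) = -32 - 8*M)
(-81 + (-2 - 1*(-11)))*r(-2) = (-81 + (-2 - 1*(-11)))*(-32 - 8*(-2)) = (-81 + (-2 + 11))*(-32 + 16) = (-81 + 9)*(-16) = -72*(-16) = 1152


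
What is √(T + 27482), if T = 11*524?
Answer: 3*√3694 ≈ 182.33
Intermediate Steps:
T = 5764
√(T + 27482) = √(5764 + 27482) = √33246 = 3*√3694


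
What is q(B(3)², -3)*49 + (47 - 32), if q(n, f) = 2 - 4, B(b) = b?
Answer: -83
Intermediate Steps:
q(n, f) = -2
q(B(3)², -3)*49 + (47 - 32) = -2*49 + (47 - 32) = -98 + 15 = -83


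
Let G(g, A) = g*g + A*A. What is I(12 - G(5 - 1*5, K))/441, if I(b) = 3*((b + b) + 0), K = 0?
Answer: 8/49 ≈ 0.16327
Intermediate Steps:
G(g, A) = A**2 + g**2 (G(g, A) = g**2 + A**2 = A**2 + g**2)
I(b) = 6*b (I(b) = 3*(2*b + 0) = 3*(2*b) = 6*b)
I(12 - G(5 - 1*5, K))/441 = (6*(12 - (0**2 + (5 - 1*5)**2)))/441 = (6*(12 - (0 + (5 - 5)**2)))*(1/441) = (6*(12 - (0 + 0**2)))*(1/441) = (6*(12 - (0 + 0)))*(1/441) = (6*(12 - 1*0))*(1/441) = (6*(12 + 0))*(1/441) = (6*12)*(1/441) = 72*(1/441) = 8/49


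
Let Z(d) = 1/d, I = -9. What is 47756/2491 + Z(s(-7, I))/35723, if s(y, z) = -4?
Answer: 6823947861/355943972 ≈ 19.171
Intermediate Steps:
47756/2491 + Z(s(-7, I))/35723 = 47756/2491 + 1/(-4*35723) = 47756*(1/2491) - ¼*1/35723 = 47756/2491 - 1/142892 = 6823947861/355943972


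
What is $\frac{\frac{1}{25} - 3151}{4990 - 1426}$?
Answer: $- \frac{13129}{14850} \approx -0.88411$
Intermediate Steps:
$\frac{\frac{1}{25} - 3151}{4990 - 1426} = \frac{\frac{1}{25} - 3151}{3564} = \left(- \frac{78774}{25}\right) \frac{1}{3564} = - \frac{13129}{14850}$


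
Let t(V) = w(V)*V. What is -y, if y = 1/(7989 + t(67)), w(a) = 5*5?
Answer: -1/9664 ≈ -0.00010348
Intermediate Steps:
w(a) = 25
t(V) = 25*V
y = 1/9664 (y = 1/(7989 + 25*67) = 1/(7989 + 1675) = 1/9664 ≈ 0.00010348)
-y = -1*1/9664 = -1/9664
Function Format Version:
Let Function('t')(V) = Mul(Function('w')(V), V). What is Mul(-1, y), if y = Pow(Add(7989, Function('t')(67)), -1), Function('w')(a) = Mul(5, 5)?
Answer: Rational(-1, 9664) ≈ -0.00010348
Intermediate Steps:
Function('w')(a) = 25
Function('t')(V) = Mul(25, V)
y = Rational(1, 9664) (y = Pow(Add(7989, Mul(25, 67)), -1) = Pow(Add(7989, 1675), -1) = Pow(9664, -1) = Rational(1, 9664) ≈ 0.00010348)
Mul(-1, y) = Mul(-1, Rational(1, 9664)) = Rational(-1, 9664)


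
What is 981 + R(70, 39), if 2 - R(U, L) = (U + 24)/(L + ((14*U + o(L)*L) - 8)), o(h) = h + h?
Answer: 3984005/4053 ≈ 982.98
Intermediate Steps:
o(h) = 2*h
R(U, L) = 2 - (24 + U)/(-8 + L + 2*L² + 14*U) (R(U, L) = 2 - (U + 24)/(L + ((14*U + (2*L)*L) - 8)) = 2 - (24 + U)/(L + ((14*U + 2*L²) - 8)) = 2 - (24 + U)/(L + ((2*L² + 14*U) - 8)) = 2 - (24 + U)/(L + (-8 + 2*L² + 14*U)) = 2 - (24 + U)/(-8 + L + 2*L² + 14*U))
981 + R(70, 39) = 981 + (-40 + 2*39 + 4*39² + 27*70)/(-8 + 39 + 2*39² + 14*70) = 981 + (-40 + 78 + 4*1521 + 1890)/(-8 + 39 + 2*1521 + 980) = 981 + (-40 + 78 + 6084 + 1890)/(-8 + 39 + 3042 + 980) = 981 + 8012/4053 = 3984005/4053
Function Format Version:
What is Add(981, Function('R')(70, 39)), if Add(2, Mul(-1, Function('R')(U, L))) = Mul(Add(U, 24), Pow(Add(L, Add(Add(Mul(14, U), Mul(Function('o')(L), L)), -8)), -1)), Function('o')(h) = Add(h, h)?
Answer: Rational(3984005, 4053) ≈ 982.98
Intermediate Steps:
Function('o')(h) = Mul(2, h)
Function('R')(U, L) = Add(2, Mul(-1, Pow(Add(-8, L, Mul(2, Pow(L, 2)), Mul(14, U)), -1), Add(24, U))) (Function('R')(U, L) = Add(2, Mul(-1, Mul(Add(U, 24), Pow(Add(L, Add(Add(Mul(14, U), Mul(Mul(2, L), L)), -8)), -1)))) = Add(2, Mul(-1, Mul(Add(24, U), Pow(Add(L, Add(Add(Mul(14, U), Mul(2, Pow(L, 2))), -8)), -1)))) = Add(2, Mul(-1, Mul(Add(24, U), Pow(Add(L, Add(Add(Mul(2, Pow(L, 2)), Mul(14, U)), -8)), -1)))) = Add(2, Mul(-1, Mul(Add(24, U), Pow(Add(L, Add(-8, Mul(2, Pow(L, 2)), Mul(14, U))), -1)))) = Add(2, Mul(-1, Mul(Add(24, U), Pow(Add(-8, L, Mul(2, Pow(L, 2)), Mul(14, U)), -1)))) = Add(2, Mul(-1, Mul(Pow(Add(-8, L, Mul(2, Pow(L, 2)), Mul(14, U)), -1), Add(24, U)))) = Add(2, Mul(-1, Pow(Add(-8, L, Mul(2, Pow(L, 2)), Mul(14, U)), -1), Add(24, U))))
Add(981, Function('R')(70, 39)) = Add(981, Mul(Pow(Add(-8, 39, Mul(2, Pow(39, 2)), Mul(14, 70)), -1), Add(-40, Mul(2, 39), Mul(4, Pow(39, 2)), Mul(27, 70)))) = Add(981, Mul(Pow(Add(-8, 39, Mul(2, 1521), 980), -1), Add(-40, 78, Mul(4, 1521), 1890))) = Add(981, Mul(Pow(Add(-8, 39, 3042, 980), -1), Add(-40, 78, 6084, 1890))) = Add(981, Mul(Pow(4053, -1), 8012)) = Add(981, Mul(Rational(1, 4053), 8012)) = Add(981, Rational(8012, 4053)) = Rational(3984005, 4053)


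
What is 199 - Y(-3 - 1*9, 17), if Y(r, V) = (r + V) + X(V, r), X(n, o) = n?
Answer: 177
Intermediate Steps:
Y(r, V) = r + 2*V (Y(r, V) = (r + V) + V = (V + r) + V = r + 2*V)
199 - Y(-3 - 1*9, 17) = 199 - ((-3 - 1*9) + 2*17) = 199 - ((-3 - 9) + 34) = 199 - (-12 + 34) = 199 - 1*22 = 199 - 22 = 177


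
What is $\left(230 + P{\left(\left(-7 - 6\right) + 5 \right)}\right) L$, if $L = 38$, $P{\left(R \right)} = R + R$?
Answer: $8132$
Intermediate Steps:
$P{\left(R \right)} = 2 R$
$\left(230 + P{\left(\left(-7 - 6\right) + 5 \right)}\right) L = \left(230 + 2 \left(\left(-7 - 6\right) + 5\right)\right) 38 = \left(230 + 2 \left(-13 + 5\right)\right) 38 = \left(230 + 2 \left(-8\right)\right) 38 = \left(230 - 16\right) 38 = 214 \cdot 38 = 8132$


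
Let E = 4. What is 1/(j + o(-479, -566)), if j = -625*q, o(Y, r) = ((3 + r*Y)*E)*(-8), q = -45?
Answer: -1/8647619 ≈ -1.1564e-7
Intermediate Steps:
o(Y, r) = -96 - 32*Y*r (o(Y, r) = ((3 + r*Y)*4)*(-8) = ((3 + Y*r)*4)*(-8) = (12 + 4*Y*r)*(-8) = -96 - 32*Y*r)
j = 28125 (j = -625*(-45) = 28125)
1/(j + o(-479, -566)) = 1/(28125 + (-96 - 32*(-479)*(-566))) = 1/(28125 + (-96 - 8675648)) = 1/(28125 - 8675744) = 1/(-8647619) = -1/8647619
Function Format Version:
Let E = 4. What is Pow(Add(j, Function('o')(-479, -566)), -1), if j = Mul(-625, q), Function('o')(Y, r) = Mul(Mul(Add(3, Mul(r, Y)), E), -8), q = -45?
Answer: Rational(-1, 8647619) ≈ -1.1564e-7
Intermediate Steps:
Function('o')(Y, r) = Add(-96, Mul(-32, Y, r)) (Function('o')(Y, r) = Mul(Mul(Add(3, Mul(r, Y)), 4), -8) = Mul(Mul(Add(3, Mul(Y, r)), 4), -8) = Mul(Add(12, Mul(4, Y, r)), -8) = Add(-96, Mul(-32, Y, r)))
j = 28125 (j = Mul(-625, -45) = 28125)
Pow(Add(j, Function('o')(-479, -566)), -1) = Pow(Add(28125, Add(-96, Mul(-32, -479, -566))), -1) = Pow(Add(28125, Add(-96, -8675648)), -1) = Pow(Add(28125, -8675744), -1) = Pow(-8647619, -1) = Rational(-1, 8647619)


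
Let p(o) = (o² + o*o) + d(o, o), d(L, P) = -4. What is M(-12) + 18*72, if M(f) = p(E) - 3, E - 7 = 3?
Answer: 1489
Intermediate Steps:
E = 10 (E = 7 + 3 = 10)
p(o) = -4 + 2*o² (p(o) = (o² + o*o) - 4 = (o² + o²) - 4 = 2*o² - 4 = -4 + 2*o²)
M(f) = 193 (M(f) = (-4 + 2*10²) - 3 = (-4 + 2*100) - 3 = (-4 + 200) - 3 = 196 - 3 = 193)
M(-12) + 18*72 = 193 + 18*72 = 193 + 1296 = 1489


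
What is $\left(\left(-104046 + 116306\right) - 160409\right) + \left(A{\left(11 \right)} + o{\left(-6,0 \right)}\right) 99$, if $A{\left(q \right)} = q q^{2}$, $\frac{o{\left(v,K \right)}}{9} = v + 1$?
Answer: $-20835$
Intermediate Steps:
$o{\left(v,K \right)} = 9 + 9 v$ ($o{\left(v,K \right)} = 9 \left(v + 1\right) = 9 \left(1 + v\right) = 9 + 9 v$)
$A{\left(q \right)} = q^{3}$
$\left(\left(-104046 + 116306\right) - 160409\right) + \left(A{\left(11 \right)} + o{\left(-6,0 \right)}\right) 99 = \left(\left(-104046 + 116306\right) - 160409\right) + \left(11^{3} + \left(9 + 9 \left(-6\right)\right)\right) 99 = \left(12260 - 160409\right) + \left(1331 + \left(9 - 54\right)\right) 99 = -148149 + \left(1331 - 45\right) 99 = -148149 + 1286 \cdot 99 = -148149 + 127314 = -20835$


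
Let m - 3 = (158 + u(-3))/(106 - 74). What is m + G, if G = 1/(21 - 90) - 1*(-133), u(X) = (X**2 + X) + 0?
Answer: 77893/552 ≈ 141.11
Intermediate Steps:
u(X) = X + X**2 (u(X) = (X + X**2) + 0 = X + X**2)
G = 9176/69 (G = 1/(-69) + 133 = -1/69 + 133 = 9176/69 ≈ 132.99)
m = 65/8 (m = 3 + (158 - 3*(1 - 3))/(106 - 74) = 3 + (158 - 3*(-2))/32 = 3 + (158 + 6)*(1/32) = 3 + 164*(1/32) = 3 + 41/8 = 65/8 ≈ 8.1250)
m + G = 65/8 + 9176/69 = 77893/552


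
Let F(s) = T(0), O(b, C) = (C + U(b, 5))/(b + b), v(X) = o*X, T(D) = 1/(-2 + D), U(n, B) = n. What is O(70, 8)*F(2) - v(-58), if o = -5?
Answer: -40639/140 ≈ -290.28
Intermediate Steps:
v(X) = -5*X
O(b, C) = (C + b)/(2*b) (O(b, C) = (C + b)/(b + b) = (C + b)/((2*b)) = (C + b)*(1/(2*b)) = (C + b)/(2*b))
F(s) = -1/2 (F(s) = 1/(-2 + 0) = 1/(-2) = -1/2)
O(70, 8)*F(2) - v(-58) = ((1/2)*(8 + 70)/70)*(-1/2) - (-5)*(-58) = ((1/2)*(1/70)*78)*(-1/2) - 1*290 = (39/70)*(-1/2) - 290 = -39/140 - 290 = -40639/140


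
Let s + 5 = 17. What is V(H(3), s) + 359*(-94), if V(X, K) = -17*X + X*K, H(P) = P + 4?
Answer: -33781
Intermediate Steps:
s = 12 (s = -5 + 17 = 12)
H(P) = 4 + P
V(X, K) = -17*X + K*X
V(H(3), s) + 359*(-94) = (4 + 3)*(-17 + 12) + 359*(-94) = 7*(-5) - 33746 = -35 - 33746 = -33781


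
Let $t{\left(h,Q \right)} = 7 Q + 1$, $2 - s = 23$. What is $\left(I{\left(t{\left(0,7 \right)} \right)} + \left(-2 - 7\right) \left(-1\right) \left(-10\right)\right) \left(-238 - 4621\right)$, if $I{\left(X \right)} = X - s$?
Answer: $92321$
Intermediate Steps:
$s = -21$ ($s = 2 - 23 = -21$)
$t{\left(h,Q \right)} = 1 + 7 Q$
$I{\left(X \right)} = 21 + X$ ($I{\left(X \right)} = X - -21 = X + 21 = 21 + X$)
$\left(I{\left(t{\left(0,7 \right)} \right)} + \left(-2 - 7\right) \left(-1\right) \left(-10\right)\right) \left(-238 - 4621\right) = \left(\left(21 + \left(1 + 7 \cdot 7\right)\right) + \left(-2 - 7\right) \left(-1\right) \left(-10\right)\right) \left(-238 - 4621\right) = \left(\left(21 + \left(1 + 49\right)\right) + \left(-2 - 7\right) \left(-1\right) \left(-10\right)\right) \left(-4859\right) = \left(\left(21 + 50\right) + \left(-9\right) \left(-1\right) \left(-10\right)\right) \left(-4859\right) = \left(71 + 9 \left(-10\right)\right) \left(-4859\right) = \left(71 - 90\right) \left(-4859\right) = \left(-19\right) \left(-4859\right) = 92321$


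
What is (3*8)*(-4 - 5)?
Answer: -216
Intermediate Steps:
(3*8)*(-4 - 5) = 24*(-9) = -216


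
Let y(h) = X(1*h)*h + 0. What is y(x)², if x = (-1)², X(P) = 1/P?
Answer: 1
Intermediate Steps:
x = 1
y(h) = 1 (y(h) = h/((1*h)) + 0 = h/h + 0 = 1 + 0 = 1)
y(x)² = 1² = 1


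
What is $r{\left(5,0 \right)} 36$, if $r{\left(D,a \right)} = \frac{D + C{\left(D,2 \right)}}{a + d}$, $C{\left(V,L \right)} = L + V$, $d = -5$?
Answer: $- \frac{432}{5} \approx -86.4$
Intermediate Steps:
$r{\left(D,a \right)} = \frac{2 + 2 D}{-5 + a}$ ($r{\left(D,a \right)} = \frac{D + \left(2 + D\right)}{a - 5} = \frac{2 + 2 D}{-5 + a}$)
$r{\left(5,0 \right)} 36 = \frac{2 \left(1 + 5\right)}{-5 + 0} \cdot 36 = 2 \frac{1}{-5} \cdot 6 \cdot 36 = 2 \left(- \frac{1}{5}\right) 6 \cdot 36 = \left(- \frac{12}{5}\right) 36 = - \frac{432}{5}$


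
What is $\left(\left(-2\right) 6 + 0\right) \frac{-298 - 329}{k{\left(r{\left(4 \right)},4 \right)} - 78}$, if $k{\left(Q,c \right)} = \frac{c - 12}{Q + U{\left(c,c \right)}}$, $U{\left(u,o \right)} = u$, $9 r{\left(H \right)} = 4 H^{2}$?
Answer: $- \frac{15675}{164} \approx -95.579$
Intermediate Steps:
$r{\left(H \right)} = \frac{4 H^{2}}{9}$
$k{\left(Q,c \right)} = \frac{-12 + c}{Q + c}$ ($k{\left(Q,c \right)} = \frac{c - 12}{Q + c} = \frac{-12 + c}{Q + c}$)
$\left(\left(-2\right) 6 + 0\right) \frac{-298 - 329}{k{\left(r{\left(4 \right)},4 \right)} - 78} = \left(\left(-2\right) 6 + 0\right) \frac{-298 - 329}{\frac{-12 + 4}{\frac{4 \cdot 4^{2}}{9} + 4} - 78} = \left(-12 + 0\right) \left(- \frac{627}{\frac{1}{\frac{4}{9} \cdot 16 + 4} \left(-8\right) - 78}\right) = - 12 \left(- \frac{627}{\frac{1}{\frac{64}{9} + 4} \left(-8\right) - 78}\right) = - 12 \left(- \frac{627}{\frac{1}{\frac{100}{9}} \left(-8\right) - 78}\right) = - 12 \left(- \frac{627}{\frac{9}{100} \left(-8\right) - 78}\right) = - 12 \left(- \frac{627}{- \frac{18}{25} - 78}\right) = - 12 \left(- \frac{627}{- \frac{1968}{25}}\right) = - 12 \left(\left(-627\right) \left(- \frac{25}{1968}\right)\right) = \left(-12\right) \frac{5225}{656} = - \frac{15675}{164}$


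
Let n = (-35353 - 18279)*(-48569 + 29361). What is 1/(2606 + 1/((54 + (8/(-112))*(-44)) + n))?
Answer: 7211144592/18792242806759 ≈ 0.00038373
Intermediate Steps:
n = 1030163456 (n = -53632*(-19208) = 1030163456)
1/(2606 + 1/((54 + (8/(-112))*(-44)) + n)) = 1/(2606 + 1/((54 + (8/(-112))*(-44)) + 1030163456)) = 1/(2606 + 1/((54 + (8*(-1/112))*(-44)) + 1030163456)) = 1/(2606 + 1/((54 - 1/14*(-44)) + 1030163456)) = 1/(2606 + 1/((54 + 22/7) + 1030163456)) = 1/(2606 + 1/(400/7 + 1030163456)) = 1/(2606 + 1/(7211144592/7)) = 1/(2606 + 7/7211144592) = 1/(18792242806759/7211144592) = 7211144592/18792242806759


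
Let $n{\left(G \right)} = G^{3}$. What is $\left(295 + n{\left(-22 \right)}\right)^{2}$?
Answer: $107184609$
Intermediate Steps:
$\left(295 + n{\left(-22 \right)}\right)^{2} = \left(295 + \left(-22\right)^{3}\right)^{2} = \left(295 - 10648\right)^{2} = \left(-10353\right)^{2} = 107184609$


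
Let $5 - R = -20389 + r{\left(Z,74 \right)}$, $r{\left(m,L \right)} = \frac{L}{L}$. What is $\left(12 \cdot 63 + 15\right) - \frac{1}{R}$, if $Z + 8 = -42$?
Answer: $\frac{15723002}{20393} \approx 771.0$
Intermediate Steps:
$Z = -50$ ($Z = -8 - 42 = -50$)
$r{\left(m,L \right)} = 1$
$R = 20393$ ($R = 5 - \left(-20389 + 1\right) = 5 - -20388 = 5 + 20388 = 20393$)
$\left(12 \cdot 63 + 15\right) - \frac{1}{R} = \left(12 \cdot 63 + 15\right) - \frac{1}{20393} = \left(756 + 15\right) - \frac{1}{20393} = 771 - \frac{1}{20393} = \frac{15723002}{20393}$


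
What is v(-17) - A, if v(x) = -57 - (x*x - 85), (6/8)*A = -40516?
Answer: 161281/3 ≈ 53760.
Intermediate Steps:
A = -162064/3 (A = (4/3)*(-40516) = -162064/3 ≈ -54021.)
v(x) = 28 - x² (v(x) = -57 - (x² - 85) = -57 - (-85 + x²) = -57 + (85 - x²) = 28 - x²)
v(-17) - A = (28 - 1*(-17)²) - 1*(-162064/3) = (28 - 1*289) + 162064/3 = (28 - 289) + 162064/3 = -261 + 162064/3 = 161281/3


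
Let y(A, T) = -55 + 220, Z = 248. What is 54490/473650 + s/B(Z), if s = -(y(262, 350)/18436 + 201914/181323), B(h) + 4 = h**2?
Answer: 20364789283012243/177047404022646000 ≈ 0.11502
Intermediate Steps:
y(A, T) = 165
B(h) = -4 + h**2
s = -341127709/303897348 (s = -(165/18436 + 201914/181323) = -(165*(1/18436) + 201914*(1/181323)) = -(15/1676 + 201914/181323) = -1*341127709/303897348 = -341127709/303897348 ≈ -1.1225)
54490/473650 + s/B(Z) = 54490/473650 - 341127709/(303897348*(-4 + 248**2)) = 54490*(1/473650) - 341127709/(303897348*(-4 + 61504)) = 5449/47365 - 341127709/303897348/61500 = 5449/47365 - 341127709/303897348*1/61500 = 5449/47365 - 341127709/18689686902000 = 20364789283012243/177047404022646000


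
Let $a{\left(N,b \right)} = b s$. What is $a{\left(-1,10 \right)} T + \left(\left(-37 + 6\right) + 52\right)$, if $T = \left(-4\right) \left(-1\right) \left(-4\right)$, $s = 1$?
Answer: $-139$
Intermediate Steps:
$a{\left(N,b \right)} = b$ ($a{\left(N,b \right)} = b 1 = b$)
$T = -16$ ($T = 4 \left(-4\right) = -16$)
$a{\left(-1,10 \right)} T + \left(\left(-37 + 6\right) + 52\right) = 10 \left(-16\right) + \left(\left(-37 + 6\right) + 52\right) = -160 + \left(-31 + 52\right) = -160 + 21 = -139$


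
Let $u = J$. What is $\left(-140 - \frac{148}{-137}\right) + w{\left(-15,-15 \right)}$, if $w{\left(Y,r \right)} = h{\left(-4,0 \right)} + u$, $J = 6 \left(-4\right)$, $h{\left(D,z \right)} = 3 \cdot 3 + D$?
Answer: $- \frac{21635}{137} \approx -157.92$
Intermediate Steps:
$h{\left(D,z \right)} = 9 + D$
$J = -24$
$u = -24$
$w{\left(Y,r \right)} = -19$ ($w{\left(Y,r \right)} = \left(9 - 4\right) - 24 = 5 - 24 = -19$)
$\left(-140 - \frac{148}{-137}\right) + w{\left(-15,-15 \right)} = \left(-140 - \frac{148}{-137}\right) - 19 = \left(-140 - - \frac{148}{137}\right) - 19 = \left(-140 + \frac{148}{137}\right) - 19 = - \frac{19032}{137} - 19 = - \frac{21635}{137}$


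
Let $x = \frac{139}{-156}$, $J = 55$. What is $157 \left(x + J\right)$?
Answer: $\frac{1325237}{156} \approx 8495.1$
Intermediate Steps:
$x = - \frac{139}{156}$ ($x = 139 \left(- \frac{1}{156}\right) = - \frac{139}{156} \approx -0.89103$)
$157 \left(x + J\right) = 157 \left(- \frac{139}{156} + 55\right) = 157 \cdot \frac{8441}{156} = \frac{1325237}{156}$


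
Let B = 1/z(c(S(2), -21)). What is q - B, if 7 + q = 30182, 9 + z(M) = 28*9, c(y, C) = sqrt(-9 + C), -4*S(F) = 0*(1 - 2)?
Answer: 7332524/243 ≈ 30175.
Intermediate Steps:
S(F) = 0 (S(F) = -0*(1 - 2) = -0*(-1) = -1/4*0 = 0)
z(M) = 243 (z(M) = -9 + 28*9 = -9 + 252 = 243)
q = 30175 (q = -7 + 30182 = 30175)
B = 1/243 ≈ 0.0041152
q - B = 30175 - 1*1/243 = 30175 - 1/243 = 7332524/243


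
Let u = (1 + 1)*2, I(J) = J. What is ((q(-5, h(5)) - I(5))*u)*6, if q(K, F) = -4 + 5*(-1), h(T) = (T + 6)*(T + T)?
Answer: -336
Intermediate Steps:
h(T) = 2*T*(6 + T) (h(T) = (6 + T)*(2*T) = 2*T*(6 + T))
u = 4 (u = 2*2 = 4)
q(K, F) = -9 (q(K, F) = -4 - 5 = -9)
((q(-5, h(5)) - I(5))*u)*6 = ((-9 - 1*5)*4)*6 = ((-9 - 5)*4)*6 = -14*4*6 = -56*6 = -336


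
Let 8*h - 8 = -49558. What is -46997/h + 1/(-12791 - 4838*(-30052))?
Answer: 99593543688279/13125465690700 ≈ 7.5878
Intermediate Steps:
h = -24775/4 (h = 1 + (⅛)*(-49558) = 1 - 24779/4 = -24775/4 ≈ -6193.8)
-46997/h + 1/(-12791 - 4838*(-30052)) = -46997/(-24775/4) + 1/(-12791 - 4838*(-30052)) = -46997*(-4/24775) - 1/30052/(-17629) = 187988/24775 - 1/17629*(-1/30052) = 187988/24775 + 1/529786708 = 99593543688279/13125465690700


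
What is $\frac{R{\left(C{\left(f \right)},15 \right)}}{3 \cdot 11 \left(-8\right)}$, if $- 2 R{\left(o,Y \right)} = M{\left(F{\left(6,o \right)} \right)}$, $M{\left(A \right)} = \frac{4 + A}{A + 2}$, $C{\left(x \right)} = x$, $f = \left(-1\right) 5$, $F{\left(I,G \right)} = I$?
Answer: $\frac{5}{2112} \approx 0.0023674$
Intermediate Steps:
$f = -5$
$M{\left(A \right)} = \frac{4 + A}{2 + A}$
$R{\left(o,Y \right)} = - \frac{5}{8}$ ($R{\left(o,Y \right)} = - \frac{\frac{1}{2 + 6} \left(4 + 6\right)}{2} = - \frac{\frac{1}{8} \cdot 10}{2} = \left(- \frac{1}{2}\right) \frac{5}{4} = - \frac{5}{8}$)
$\frac{R{\left(C{\left(f \right)},15 \right)}}{3 \cdot 11 \left(-8\right)} = - \frac{5}{8 \cdot 3 \cdot 11 \left(-8\right)} = - \frac{5}{8 \cdot 33 \left(-8\right)} = - \frac{5}{8 \left(-264\right)} = \left(- \frac{5}{8}\right) \left(- \frac{1}{264}\right) = \frac{5}{2112}$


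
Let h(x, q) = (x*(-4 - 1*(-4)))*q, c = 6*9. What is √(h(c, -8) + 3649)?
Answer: √3649 ≈ 60.407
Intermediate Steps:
c = 54
h(x, q) = 0 (h(x, q) = (x*(-4 + 4))*q = (x*0)*q = 0*q = 0)
√(h(c, -8) + 3649) = √(0 + 3649) = √3649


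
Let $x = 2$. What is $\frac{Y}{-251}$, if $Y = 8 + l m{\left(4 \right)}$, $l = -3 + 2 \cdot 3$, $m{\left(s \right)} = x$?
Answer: $- \frac{14}{251} \approx -0.055777$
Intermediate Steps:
$m{\left(s \right)} = 2$
$l = 3$ ($l = -3 + 6 = 3$)
$Y = 14$ ($Y = 8 + 3 \cdot 2 = 8 + 6 = 14$)
$\frac{Y}{-251} = \frac{1}{-251} \cdot 14 = \left(- \frac{1}{251}\right) 14 = - \frac{14}{251}$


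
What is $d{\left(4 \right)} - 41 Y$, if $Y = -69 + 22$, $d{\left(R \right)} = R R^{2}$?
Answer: $1991$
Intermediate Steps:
$d{\left(R \right)} = R^{3}$
$Y = -47$
$d{\left(4 \right)} - 41 Y = 4^{3} - -1927 = 64 + 1927 = 1991$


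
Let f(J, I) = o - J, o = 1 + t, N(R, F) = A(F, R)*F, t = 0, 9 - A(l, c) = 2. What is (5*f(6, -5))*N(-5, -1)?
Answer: 175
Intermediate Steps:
A(l, c) = 7 (A(l, c) = 9 - 1*2 = 9 - 2 = 7)
N(R, F) = 7*F
o = 1 (o = 1 + 0 = 1)
f(J, I) = 1 - J
(5*f(6, -5))*N(-5, -1) = (5*(1 - 1*6))*(7*(-1)) = (5*(1 - 6))*(-7) = (5*(-5))*(-7) = -25*(-7) = 175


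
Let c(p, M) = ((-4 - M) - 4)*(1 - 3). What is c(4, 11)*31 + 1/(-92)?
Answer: 108375/92 ≈ 1178.0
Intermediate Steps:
c(p, M) = 16 + 2*M (c(p, M) = (-8 - M)*(-2) = 16 + 2*M)
c(4, 11)*31 + 1/(-92) = (16 + 2*11)*31 + 1/(-92) = (16 + 22)*31 - 1/92 = 38*31 - 1/92 = 1178 - 1/92 = 108375/92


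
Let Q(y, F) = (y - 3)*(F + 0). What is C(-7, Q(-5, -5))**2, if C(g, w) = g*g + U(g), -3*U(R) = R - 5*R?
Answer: 14161/9 ≈ 1573.4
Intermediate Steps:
Q(y, F) = F*(-3 + y) (Q(y, F) = (-3 + y)*F = F*(-3 + y))
U(R) = 4*R/3 (U(R) = -(R - 5*R)/3 = -(-4)*R/3 = 4*R/3)
C(g, w) = g**2 + 4*g/3 (C(g, w) = g*g + 4*g/3 = g**2 + 4*g/3)
C(-7, Q(-5, -5))**2 = ((1/3)*(-7)*(4 + 3*(-7)))**2 = ((1/3)*(-7)*(4 - 21))**2 = ((1/3)*(-7)*(-17))**2 = (119/3)**2 = 14161/9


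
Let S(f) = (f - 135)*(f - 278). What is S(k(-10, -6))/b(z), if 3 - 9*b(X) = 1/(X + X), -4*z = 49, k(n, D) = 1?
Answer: 16369038/149 ≈ 1.0986e+5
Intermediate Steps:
z = -49/4 (z = -¼*49 = -49/4 ≈ -12.250)
b(X) = ⅓ - 1/(18*X) (b(X) = ⅓ - 1/(9*(X + X)) = ⅓ - 1/(2*X)/9 = ⅓ - 1/(18*X))
S(f) = (-278 + f)*(-135 + f) (S(f) = (-135 + f)*(-278 + f) = (-278 + f)*(-135 + f))
S(k(-10, -6))/b(z) = (37530 + 1² - 413*1)/(((-1 + 6*(-49/4))/(18*(-49/4)))) = (37530 + 1 - 413)/(((1/18)*(-4/49)*(-1 - 147/2))) = 37118/(((1/18)*(-4/49)*(-149/2))) = 37118/(149/441) = 37118*(441/149) = 16369038/149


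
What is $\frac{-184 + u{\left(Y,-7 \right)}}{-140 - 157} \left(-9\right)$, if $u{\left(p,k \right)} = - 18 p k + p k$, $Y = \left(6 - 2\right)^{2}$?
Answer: $\frac{1720}{33} \approx 52.121$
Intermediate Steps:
$Y = 16$ ($Y = 4^{2} = 16$)
$u{\left(p,k \right)} = - 17 k p$ ($u{\left(p,k \right)} = - 18 k p + k p = - 17 k p$)
$\frac{-184 + u{\left(Y,-7 \right)}}{-140 - 157} \left(-9\right) = \frac{-184 - \left(-119\right) 16}{-140 - 157} \left(-9\right) = \frac{-184 + 1904}{-297} \left(-9\right) = 1720 \left(- \frac{1}{297}\right) \left(-9\right) = \left(- \frac{1720}{297}\right) \left(-9\right) = \frac{1720}{33}$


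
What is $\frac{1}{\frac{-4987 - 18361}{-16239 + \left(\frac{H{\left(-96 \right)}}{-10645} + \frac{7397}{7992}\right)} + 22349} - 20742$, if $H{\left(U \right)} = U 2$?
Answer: $- \frac{640430271098634575507}{30876013522325939} \approx -20742.0$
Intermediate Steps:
$H{\left(U \right)} = 2 U$
$\frac{1}{\frac{-4987 - 18361}{-16239 + \left(\frac{H{\left(-96 \right)}}{-10645} + \frac{7397}{7992}\right)} + 22349} - 20742 = \frac{1}{\frac{-4987 - 18361}{-16239 + \left(\frac{2 \left(-96\right)}{-10645} + \frac{7397}{7992}\right)} + 22349} - 20742 = \frac{1}{- \frac{23348}{-16239 + \left(\left(-192\right) \left(- \frac{1}{10645}\right) + 7397 \cdot \frac{1}{7992}\right)} + 22349} - 20742 = \frac{1}{- \frac{23348}{-16239 + \left(\frac{192}{10645} + \frac{7397}{7992}\right)} + 22349} - 20742 = \frac{1}{- \frac{23348}{-16239 + \frac{80275529}{85074840}} + 22349} - 20742 = \frac{1}{- \frac{23348}{- \frac{1381450051231}{85074840}} + 22349} - 20742 = \frac{1}{\left(-23348\right) \left(- \frac{85074840}{1381450051231}\right) + 22349} - 20742 = \frac{1}{\frac{1986327364320}{1381450051231} + 22349} - 20742 = \frac{1}{\frac{30876013522325939}{1381450051231}} - 20742 = \frac{1381450051231}{30876013522325939} - 20742 = - \frac{640430271098634575507}{30876013522325939}$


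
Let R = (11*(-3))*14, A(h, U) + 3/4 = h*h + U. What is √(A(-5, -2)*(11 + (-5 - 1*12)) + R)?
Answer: I*√2382/2 ≈ 24.403*I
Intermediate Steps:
A(h, U) = -¾ + U + h² (A(h, U) = -¾ + (h*h + U) = -¾ + (h² + U) = -¾ + (U + h²) = -¾ + U + h²)
R = -462 (R = -33*14 = -462)
√(A(-5, -2)*(11 + (-5 - 1*12)) + R) = √((-¾ - 2 + (-5)²)*(11 + (-5 - 1*12)) - 462) = √((-¾ - 2 + 25)*(11 + (-5 - 12)) - 462) = √(89*(11 - 17)/4 - 462) = √((89/4)*(-6) - 462) = √(-267/2 - 462) = √(-1191/2) = I*√2382/2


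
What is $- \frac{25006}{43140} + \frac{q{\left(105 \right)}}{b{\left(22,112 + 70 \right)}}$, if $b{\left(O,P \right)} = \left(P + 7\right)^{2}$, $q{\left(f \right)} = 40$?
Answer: $- \frac{148585621}{256833990} \approx -0.57853$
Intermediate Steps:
$b{\left(O,P \right)} = \left(7 + P\right)^{2}$
$- \frac{25006}{43140} + \frac{q{\left(105 \right)}}{b{\left(22,112 + 70 \right)}} = - \frac{25006}{43140} + \frac{40}{\left(7 + \left(112 + 70\right)\right)^{2}} = \left(-25006\right) \frac{1}{43140} + \frac{40}{\left(7 + 182\right)^{2}} = - \frac{12503}{21570} + \frac{40}{189^{2}} = - \frac{12503}{21570} + \frac{40}{35721} = - \frac{148585621}{256833990}$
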